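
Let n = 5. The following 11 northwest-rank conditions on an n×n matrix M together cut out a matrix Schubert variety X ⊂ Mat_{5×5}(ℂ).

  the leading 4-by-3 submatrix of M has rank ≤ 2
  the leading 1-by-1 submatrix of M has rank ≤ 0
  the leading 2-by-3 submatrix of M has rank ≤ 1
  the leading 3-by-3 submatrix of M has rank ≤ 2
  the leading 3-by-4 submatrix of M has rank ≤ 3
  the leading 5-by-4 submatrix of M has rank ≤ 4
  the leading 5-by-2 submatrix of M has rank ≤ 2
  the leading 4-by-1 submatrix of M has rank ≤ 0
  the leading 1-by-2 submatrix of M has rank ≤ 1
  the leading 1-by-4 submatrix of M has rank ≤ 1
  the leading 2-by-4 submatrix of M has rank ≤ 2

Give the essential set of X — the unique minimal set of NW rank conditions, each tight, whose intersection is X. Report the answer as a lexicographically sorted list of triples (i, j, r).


Propagating the 11 rank bounds to every northwest block:

  R[1]: 0  1  1  1  1
  R[2]: 0  1  1  2  2
  R[3]: 0  1  2  3  3
  R[4]: 0  1  2  3  4
  R[5]: 1  2  3  4  5

second differences of R give the permutation w = (2, 4, 3, 5, 1).

D(w) has 5 cells with 2 SE-corners; essential set:

[(2, 3, 1), (4, 1, 0)]


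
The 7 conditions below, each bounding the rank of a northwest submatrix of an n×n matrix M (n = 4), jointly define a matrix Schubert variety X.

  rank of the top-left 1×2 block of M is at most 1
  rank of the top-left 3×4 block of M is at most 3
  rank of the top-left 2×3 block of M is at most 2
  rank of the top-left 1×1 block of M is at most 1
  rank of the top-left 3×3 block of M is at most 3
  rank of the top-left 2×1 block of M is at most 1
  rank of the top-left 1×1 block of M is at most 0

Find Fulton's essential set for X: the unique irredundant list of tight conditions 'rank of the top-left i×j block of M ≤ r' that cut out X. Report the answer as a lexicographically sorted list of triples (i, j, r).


Recovering R(i,j) via the rank-extension bound from the 7 conditions:

  i=1: 0, 1, 1, 1
  i=2: 1, 2, 2, 2
  i=3: 1, 2, 3, 3
  i=4: 1, 2, 3, 4

second differences of R give the permutation w = (2, 1, 3, 4).

1 SE-corner of the 1-cell Rothe diagram gives Ess(w):

[(1, 1, 0)]


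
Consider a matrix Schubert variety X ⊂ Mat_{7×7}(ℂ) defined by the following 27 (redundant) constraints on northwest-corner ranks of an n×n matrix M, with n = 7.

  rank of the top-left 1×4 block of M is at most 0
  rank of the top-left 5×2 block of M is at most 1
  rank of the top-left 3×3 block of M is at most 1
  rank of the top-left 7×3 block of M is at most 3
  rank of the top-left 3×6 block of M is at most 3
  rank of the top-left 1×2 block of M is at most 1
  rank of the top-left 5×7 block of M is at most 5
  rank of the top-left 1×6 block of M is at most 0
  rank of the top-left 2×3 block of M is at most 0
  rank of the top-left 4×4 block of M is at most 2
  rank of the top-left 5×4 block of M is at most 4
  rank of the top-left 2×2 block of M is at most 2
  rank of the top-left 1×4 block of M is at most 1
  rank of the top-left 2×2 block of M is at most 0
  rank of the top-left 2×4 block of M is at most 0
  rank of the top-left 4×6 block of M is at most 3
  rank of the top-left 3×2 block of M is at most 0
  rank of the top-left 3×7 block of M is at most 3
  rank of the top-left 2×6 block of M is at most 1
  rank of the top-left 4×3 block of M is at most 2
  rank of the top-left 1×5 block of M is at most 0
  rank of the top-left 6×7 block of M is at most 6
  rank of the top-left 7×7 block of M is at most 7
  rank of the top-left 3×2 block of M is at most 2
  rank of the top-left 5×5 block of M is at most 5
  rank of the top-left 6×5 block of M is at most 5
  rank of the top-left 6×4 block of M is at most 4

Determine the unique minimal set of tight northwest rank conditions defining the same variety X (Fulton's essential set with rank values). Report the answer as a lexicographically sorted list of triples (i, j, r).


Rank table r_w(7×7) implied by the 27 constraints:

  R[1]: 0 0 0 0 0 0 1
  R[2]: 0 0 0 0 1 1 2
  R[3]: 0 0 1 1 2 2 3
  R[4]: 1 1 2 2 3 3 4
  R[5]: 1 1 2 3 4 4 5
  R[6]: 1 2 3 4 5 5 6
  R[7]: 1 2 3 4 5 6 7

second differences of R give the permutation w = (7, 5, 3, 1, 4, 2, 6).

Fulton essential set (4 of the 13 Rothe cells):

[(1, 6, 0), (2, 4, 0), (3, 2, 0), (5, 2, 1)]


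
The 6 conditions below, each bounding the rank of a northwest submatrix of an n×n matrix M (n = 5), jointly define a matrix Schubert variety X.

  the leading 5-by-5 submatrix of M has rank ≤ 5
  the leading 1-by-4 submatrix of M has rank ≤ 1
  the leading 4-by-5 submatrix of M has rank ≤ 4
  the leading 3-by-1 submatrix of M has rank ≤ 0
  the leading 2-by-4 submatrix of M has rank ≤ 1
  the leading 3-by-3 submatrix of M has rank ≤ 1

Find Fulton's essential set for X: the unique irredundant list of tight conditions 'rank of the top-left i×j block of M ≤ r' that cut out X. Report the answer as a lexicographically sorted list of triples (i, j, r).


Reconstructing r_w from the 6 given conditions:

  i=1: 0, 1, 1, 1, 1
  i=2: 0, 1, 1, 1, 2
  i=3: 0, 1, 1, 2, 3
  i=4: 1, 2, 2, 3, 4
  i=5: 1, 2, 3, 4, 5

reading off 1-entries of Δ²R: w = (2, 5, 4, 1, 3).

D(w) has 6 cells with 3 SE-corners; essential set:

[(2, 4, 1), (3, 1, 0), (3, 3, 1)]


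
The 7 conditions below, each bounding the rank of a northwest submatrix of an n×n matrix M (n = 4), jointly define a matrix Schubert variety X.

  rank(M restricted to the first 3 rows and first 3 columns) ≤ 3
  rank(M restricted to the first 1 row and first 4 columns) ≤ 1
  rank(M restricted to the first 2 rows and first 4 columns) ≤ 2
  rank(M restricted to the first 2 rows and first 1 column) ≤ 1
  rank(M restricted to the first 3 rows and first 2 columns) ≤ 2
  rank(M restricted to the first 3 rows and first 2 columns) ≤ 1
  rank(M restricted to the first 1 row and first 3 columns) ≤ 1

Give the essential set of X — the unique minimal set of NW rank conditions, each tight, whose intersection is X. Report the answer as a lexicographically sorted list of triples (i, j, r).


Rank table r_w(4×4) implied by the 7 constraints:

  R[1]: 1  1  1  1
  R[2]: 1  1  2  2
  R[3]: 1  1  2  3
  R[4]: 1  2  3  4

the unique w with this rank table is (1, 3, 4, 2).

Fulton essential set (1 of the 2 Rothe cells):

[(3, 2, 1)]


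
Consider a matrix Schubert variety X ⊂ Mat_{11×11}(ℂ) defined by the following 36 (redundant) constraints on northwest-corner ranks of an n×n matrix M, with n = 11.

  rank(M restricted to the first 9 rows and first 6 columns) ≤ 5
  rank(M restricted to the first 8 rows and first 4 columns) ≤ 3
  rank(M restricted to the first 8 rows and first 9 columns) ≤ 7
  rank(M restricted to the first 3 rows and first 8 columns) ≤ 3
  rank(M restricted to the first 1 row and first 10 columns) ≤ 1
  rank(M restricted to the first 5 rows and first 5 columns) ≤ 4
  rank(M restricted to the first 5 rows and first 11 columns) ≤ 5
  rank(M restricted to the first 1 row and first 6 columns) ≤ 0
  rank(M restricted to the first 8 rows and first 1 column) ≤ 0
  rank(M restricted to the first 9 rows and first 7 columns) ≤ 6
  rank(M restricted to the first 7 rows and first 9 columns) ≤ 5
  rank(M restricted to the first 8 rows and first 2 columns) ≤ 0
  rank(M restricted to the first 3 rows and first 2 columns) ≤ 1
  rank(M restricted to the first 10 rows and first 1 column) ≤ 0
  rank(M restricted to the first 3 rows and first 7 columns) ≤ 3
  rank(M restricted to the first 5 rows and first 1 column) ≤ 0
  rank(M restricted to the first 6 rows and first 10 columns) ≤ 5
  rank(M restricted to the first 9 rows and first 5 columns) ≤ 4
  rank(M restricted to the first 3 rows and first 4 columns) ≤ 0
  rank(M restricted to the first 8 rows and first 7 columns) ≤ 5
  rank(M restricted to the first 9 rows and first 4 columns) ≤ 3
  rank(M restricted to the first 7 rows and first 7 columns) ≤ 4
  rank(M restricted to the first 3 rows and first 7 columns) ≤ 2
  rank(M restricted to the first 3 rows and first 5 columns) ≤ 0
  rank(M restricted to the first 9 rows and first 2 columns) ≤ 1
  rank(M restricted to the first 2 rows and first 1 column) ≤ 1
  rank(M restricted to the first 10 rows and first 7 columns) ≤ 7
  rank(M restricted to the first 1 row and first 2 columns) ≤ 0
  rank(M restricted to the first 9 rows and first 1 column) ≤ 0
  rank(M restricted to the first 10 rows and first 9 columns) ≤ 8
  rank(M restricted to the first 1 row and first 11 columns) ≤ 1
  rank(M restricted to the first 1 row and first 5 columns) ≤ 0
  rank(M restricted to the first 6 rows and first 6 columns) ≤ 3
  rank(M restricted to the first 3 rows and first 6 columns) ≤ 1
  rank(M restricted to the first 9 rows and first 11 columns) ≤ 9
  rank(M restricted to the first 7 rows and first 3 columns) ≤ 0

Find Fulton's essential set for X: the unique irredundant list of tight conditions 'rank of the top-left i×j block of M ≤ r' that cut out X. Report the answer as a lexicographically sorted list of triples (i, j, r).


Rank table r_w(11×11) implied by the 36 constraints:

  R[1]: 0 0 0 0 0 0 1 1 1 1 1
  R[2]: 0 0 0 0 0 1 2 2 2 2 2
  R[3]: 0 0 0 0 0 1 2 3 3 3 3
  R[4]: 0 0 0 1 1 2 3 4 4 4 4
  R[5]: 0 0 0 1 2 3 4 5 5 5 5
  R[6]: 0 0 0 1 2 3 4 5 5 5 6
  R[7]: 0 0 0 1 2 3 4 5 5 6 7
  R[8]: 0 0 1 2 3 4 5 6 6 7 8
  R[9]: 0 1 2 3 4 5 6 7 7 8 9
  R[10]: 0 1 2 3 4 5 6 7 8 9 10
  R[11]: 1 2 3 4 5 6 7 8 9 10 11

reading off 1-entries of Δ²R: w = (7, 6, 8, 4, 5, 11, 10, 3, 2, 9, 1).

|D(w)|=35, |Ess(w)|=7:

[(1, 6, 0), (3, 5, 0), (6, 10, 5), (7, 3, 0), (7, 9, 5), (8, 2, 0), (10, 1, 0)]


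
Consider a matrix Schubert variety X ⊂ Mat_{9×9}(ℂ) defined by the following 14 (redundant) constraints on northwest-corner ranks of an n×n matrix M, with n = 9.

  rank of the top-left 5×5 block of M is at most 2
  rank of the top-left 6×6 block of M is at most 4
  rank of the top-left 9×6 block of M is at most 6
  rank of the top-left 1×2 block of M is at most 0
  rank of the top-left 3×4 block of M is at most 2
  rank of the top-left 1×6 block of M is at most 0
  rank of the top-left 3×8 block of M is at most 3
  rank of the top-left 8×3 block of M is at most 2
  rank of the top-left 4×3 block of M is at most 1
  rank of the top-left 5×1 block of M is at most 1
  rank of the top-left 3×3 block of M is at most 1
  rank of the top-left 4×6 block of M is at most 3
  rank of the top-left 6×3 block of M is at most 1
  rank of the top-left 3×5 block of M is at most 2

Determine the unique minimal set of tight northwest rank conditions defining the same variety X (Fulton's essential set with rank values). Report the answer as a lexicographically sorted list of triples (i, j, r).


Reconstructing r_w from the 14 given conditions:

  0, 0, 0, 0, 0, 0, 1, 1, 1
  1, 1, 1, 1, 1, 1, 2, 2, 2
  1, 1, 1, 2, 2, 2, 3, 3, 3
  1, 1, 1, 2, 2, 3, 4, 4, 4
  1, 1, 1, 2, 2, 3, 4, 5, 5
  1, 1, 1, 2, 3, 4, 5, 6, 6
  1, 2, 2, 3, 4, 5, 6, 7, 7
  1, 2, 2, 3, 4, 5, 6, 7, 8
  1, 2, 3, 4, 5, 6, 7, 8, 9

the unique w with this rank table is (7, 1, 4, 6, 8, 5, 2, 9, 3).

Rothe diagram D(w) (17 cells), 4 SE-corners (essential conditions):

[(1, 6, 0), (5, 5, 2), (6, 3, 1), (8, 3, 2)]


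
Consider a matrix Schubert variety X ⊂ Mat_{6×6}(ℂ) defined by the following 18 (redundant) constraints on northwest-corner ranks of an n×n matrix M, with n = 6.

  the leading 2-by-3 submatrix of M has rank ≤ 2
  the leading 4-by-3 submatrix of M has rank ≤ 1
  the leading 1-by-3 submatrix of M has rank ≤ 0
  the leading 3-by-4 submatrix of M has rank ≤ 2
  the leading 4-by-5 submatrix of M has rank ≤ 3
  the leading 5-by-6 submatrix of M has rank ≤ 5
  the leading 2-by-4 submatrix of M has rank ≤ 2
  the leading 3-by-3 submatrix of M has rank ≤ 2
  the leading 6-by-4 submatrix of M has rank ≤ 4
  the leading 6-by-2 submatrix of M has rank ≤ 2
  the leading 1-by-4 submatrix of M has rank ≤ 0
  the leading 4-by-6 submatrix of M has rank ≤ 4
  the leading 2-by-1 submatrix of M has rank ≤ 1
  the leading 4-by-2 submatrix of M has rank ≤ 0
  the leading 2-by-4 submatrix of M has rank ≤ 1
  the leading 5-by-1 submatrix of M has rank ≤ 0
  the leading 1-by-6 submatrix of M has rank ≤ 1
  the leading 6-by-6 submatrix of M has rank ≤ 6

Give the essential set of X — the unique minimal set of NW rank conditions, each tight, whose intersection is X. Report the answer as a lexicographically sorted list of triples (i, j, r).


Recovering R(i,j) via the rank-extension bound from the 18 conditions:

  R[1]: 0 0 0 0 1 1
  R[2]: 0 0 1 1 2 2
  R[3]: 0 0 1 2 3 3
  R[4]: 0 0 1 2 3 4
  R[5]: 0 1 2 3 4 5
  R[6]: 1 2 3 4 5 6

second differences of R give the permutation w = (5, 3, 4, 6, 2, 1).

Fulton essential set (3 of the 11 Rothe cells):

[(1, 4, 0), (4, 2, 0), (5, 1, 0)]


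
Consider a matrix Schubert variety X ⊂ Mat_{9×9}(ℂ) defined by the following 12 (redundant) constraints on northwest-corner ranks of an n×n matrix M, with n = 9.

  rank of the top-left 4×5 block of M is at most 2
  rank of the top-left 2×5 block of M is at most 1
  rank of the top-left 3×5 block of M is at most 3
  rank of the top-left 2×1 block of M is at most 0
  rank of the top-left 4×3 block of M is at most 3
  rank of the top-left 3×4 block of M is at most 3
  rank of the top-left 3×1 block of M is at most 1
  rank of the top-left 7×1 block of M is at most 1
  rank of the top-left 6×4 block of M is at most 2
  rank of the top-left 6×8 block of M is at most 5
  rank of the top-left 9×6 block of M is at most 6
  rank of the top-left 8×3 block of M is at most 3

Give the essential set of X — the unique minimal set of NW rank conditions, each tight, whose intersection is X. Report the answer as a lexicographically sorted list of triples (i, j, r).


The tightest implied rank at each (i,j), from the 12 conditions:

  row 1: 0 1 1 1 1 1 1 1 1
  row 2: 0 1 1 1 1 2 2 2 2
  row 3: 1 2 2 2 2 3 3 3 3
  row 4: 1 2 2 2 2 3 4 4 4
  row 5: 1 2 2 2 3 4 5 5 5
  row 6: 1 2 2 2 3 4 5 5 6
  row 7: 1 2 3 3 4 5 6 6 7
  row 8: 1 2 3 4 5 6 7 7 8
  row 9: 1 2 3 4 5 6 7 8 9

hence w(1..9) = (2, 6, 1, 7, 5, 9, 3, 4, 8).

|D(w)|=13, |Ess(w)|=5:

[(2, 1, 0), (2, 5, 1), (4, 5, 2), (6, 4, 2), (6, 8, 5)]


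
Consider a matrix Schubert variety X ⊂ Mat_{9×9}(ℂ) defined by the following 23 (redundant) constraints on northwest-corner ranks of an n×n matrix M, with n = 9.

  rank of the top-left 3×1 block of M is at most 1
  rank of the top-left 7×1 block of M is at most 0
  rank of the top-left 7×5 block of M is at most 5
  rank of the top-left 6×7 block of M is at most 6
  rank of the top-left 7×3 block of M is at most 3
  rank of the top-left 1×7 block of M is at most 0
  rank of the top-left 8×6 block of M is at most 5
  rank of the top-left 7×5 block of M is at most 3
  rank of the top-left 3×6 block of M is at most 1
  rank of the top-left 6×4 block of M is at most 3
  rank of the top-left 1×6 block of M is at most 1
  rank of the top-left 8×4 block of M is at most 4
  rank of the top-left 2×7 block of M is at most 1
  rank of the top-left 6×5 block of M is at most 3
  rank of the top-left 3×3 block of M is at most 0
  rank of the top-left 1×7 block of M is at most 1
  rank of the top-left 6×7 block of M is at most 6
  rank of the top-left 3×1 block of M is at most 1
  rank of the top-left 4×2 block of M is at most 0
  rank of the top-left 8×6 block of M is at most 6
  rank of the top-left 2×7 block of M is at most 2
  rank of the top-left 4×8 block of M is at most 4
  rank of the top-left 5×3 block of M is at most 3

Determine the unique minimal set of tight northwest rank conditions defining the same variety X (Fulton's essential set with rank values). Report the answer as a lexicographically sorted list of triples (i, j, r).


Recovering R(i,j) via the rank-extension bound from the 23 conditions:

  0 | 0 | 0 | 0 | 0 | 0 | 0 | 1 | 1
  0 | 0 | 0 | 1 | 1 | 1 | 1 | 2 | 2
  0 | 0 | 0 | 1 | 1 | 1 | 2 | 3 | 3
  0 | 0 | 1 | 2 | 2 | 2 | 3 | 4 | 4
  0 | 1 | 2 | 3 | 3 | 3 | 4 | 5 | 5
  0 | 1 | 2 | 3 | 3 | 4 | 5 | 6 | 6
  0 | 1 | 2 | 3 | 3 | 4 | 5 | 6 | 7
  1 | 2 | 3 | 4 | 4 | 5 | 6 | 7 | 8
  1 | 2 | 3 | 4 | 5 | 6 | 7 | 8 | 9

second differences of R give the permutation w = (8, 4, 7, 3, 2, 6, 9, 1, 5).

6 SE-corners of the 22-cell Rothe diagram give Ess(w):

[(1, 7, 0), (3, 3, 0), (3, 6, 1), (4, 2, 0), (7, 1, 0), (7, 5, 3)]


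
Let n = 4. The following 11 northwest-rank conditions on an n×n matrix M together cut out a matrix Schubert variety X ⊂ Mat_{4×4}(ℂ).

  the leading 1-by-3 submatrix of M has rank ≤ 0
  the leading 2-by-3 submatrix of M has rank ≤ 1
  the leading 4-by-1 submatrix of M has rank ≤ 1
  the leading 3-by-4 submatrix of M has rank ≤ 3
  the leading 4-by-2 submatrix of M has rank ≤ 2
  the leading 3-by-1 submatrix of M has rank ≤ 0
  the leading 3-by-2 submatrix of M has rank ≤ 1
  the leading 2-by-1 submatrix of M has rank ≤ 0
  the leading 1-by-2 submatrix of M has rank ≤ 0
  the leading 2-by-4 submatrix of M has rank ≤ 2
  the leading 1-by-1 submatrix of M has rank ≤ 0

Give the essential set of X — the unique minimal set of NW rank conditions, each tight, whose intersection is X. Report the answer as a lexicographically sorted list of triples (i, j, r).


Recovering R(i,j) via the rank-extension bound from the 11 conditions:

  i=1: 0  0  0  1
  i=2: 0  1  1  2
  i=3: 0  1  2  3
  i=4: 1  2  3  4

second differences of R give the permutation w = (4, 2, 3, 1).

2 SE-corners of the 5-cell Rothe diagram give Ess(w):

[(1, 3, 0), (3, 1, 0)]


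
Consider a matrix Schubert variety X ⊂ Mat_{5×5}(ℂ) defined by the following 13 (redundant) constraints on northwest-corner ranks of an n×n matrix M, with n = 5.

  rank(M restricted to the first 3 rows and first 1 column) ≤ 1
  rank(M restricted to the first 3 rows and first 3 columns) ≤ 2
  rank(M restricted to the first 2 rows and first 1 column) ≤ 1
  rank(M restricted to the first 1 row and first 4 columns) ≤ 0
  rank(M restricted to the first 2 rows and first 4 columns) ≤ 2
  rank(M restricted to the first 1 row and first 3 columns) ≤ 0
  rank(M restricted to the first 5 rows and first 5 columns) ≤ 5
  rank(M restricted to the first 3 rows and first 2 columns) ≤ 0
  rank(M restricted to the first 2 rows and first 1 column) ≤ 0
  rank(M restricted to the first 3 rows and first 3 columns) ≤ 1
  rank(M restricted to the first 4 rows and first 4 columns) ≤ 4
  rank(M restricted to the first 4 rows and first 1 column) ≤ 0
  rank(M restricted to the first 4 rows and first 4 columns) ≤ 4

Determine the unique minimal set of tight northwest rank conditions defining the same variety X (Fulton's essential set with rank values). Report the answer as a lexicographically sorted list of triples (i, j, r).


Reconstructing r_w from the 13 given conditions:

  i=1: 0 0 0 0 1
  i=2: 0 0 1 1 2
  i=3: 0 0 1 2 3
  i=4: 0 1 2 3 4
  i=5: 1 2 3 4 5

hence w(1..5) = (5, 3, 4, 2, 1).

Fulton essential set (3 of the 9 Rothe cells):

[(1, 4, 0), (3, 2, 0), (4, 1, 0)]


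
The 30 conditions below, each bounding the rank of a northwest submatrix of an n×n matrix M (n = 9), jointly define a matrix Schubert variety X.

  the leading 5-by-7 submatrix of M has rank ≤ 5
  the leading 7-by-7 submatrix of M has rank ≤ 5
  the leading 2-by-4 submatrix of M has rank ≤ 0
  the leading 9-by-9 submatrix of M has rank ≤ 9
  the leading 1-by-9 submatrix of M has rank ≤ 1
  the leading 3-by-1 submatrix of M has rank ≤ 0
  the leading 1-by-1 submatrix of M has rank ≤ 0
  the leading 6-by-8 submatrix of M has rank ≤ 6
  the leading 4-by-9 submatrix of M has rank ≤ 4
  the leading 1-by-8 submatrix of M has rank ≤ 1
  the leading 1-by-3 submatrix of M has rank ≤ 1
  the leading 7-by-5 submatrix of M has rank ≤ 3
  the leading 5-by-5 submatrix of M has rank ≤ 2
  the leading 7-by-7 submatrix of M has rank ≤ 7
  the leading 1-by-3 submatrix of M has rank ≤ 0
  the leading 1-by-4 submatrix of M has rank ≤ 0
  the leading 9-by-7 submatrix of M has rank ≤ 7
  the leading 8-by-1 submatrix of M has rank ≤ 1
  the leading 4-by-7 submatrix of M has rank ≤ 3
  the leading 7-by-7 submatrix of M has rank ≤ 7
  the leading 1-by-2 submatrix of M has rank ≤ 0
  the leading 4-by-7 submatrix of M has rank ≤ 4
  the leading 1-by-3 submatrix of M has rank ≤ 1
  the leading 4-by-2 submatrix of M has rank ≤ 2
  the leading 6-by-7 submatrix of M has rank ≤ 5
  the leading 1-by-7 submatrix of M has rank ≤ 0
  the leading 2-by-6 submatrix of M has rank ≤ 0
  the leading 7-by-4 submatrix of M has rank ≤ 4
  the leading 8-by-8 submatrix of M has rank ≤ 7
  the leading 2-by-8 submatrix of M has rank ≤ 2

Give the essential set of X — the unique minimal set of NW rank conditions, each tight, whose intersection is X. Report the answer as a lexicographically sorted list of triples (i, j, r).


The tightest implied rank at each (i,j), from the 30 conditions:

  R[1]: 0 0 0 0 0 0 0 1 1
  R[2]: 0 0 0 0 0 0 1 2 2
  R[3]: 0 1 1 1 1 1 2 3 3
  R[4]: 1 2 2 2 2 2 3 4 4
  R[5]: 1 2 2 2 2 3 4 5 5
  R[6]: 1 2 3 3 3 4 5 6 6
  R[7]: 1 2 3 3 3 4 5 6 7
  R[8]: 1 2 3 4 4 5 6 7 8
  R[9]: 1 2 3 4 5 6 7 8 9

the unique w with this rank table is (8, 7, 2, 1, 6, 3, 9, 4, 5).

|D(w)|=19, |Ess(w)|=5:

[(1, 7, 0), (2, 6, 0), (3, 1, 0), (5, 5, 2), (7, 5, 3)]


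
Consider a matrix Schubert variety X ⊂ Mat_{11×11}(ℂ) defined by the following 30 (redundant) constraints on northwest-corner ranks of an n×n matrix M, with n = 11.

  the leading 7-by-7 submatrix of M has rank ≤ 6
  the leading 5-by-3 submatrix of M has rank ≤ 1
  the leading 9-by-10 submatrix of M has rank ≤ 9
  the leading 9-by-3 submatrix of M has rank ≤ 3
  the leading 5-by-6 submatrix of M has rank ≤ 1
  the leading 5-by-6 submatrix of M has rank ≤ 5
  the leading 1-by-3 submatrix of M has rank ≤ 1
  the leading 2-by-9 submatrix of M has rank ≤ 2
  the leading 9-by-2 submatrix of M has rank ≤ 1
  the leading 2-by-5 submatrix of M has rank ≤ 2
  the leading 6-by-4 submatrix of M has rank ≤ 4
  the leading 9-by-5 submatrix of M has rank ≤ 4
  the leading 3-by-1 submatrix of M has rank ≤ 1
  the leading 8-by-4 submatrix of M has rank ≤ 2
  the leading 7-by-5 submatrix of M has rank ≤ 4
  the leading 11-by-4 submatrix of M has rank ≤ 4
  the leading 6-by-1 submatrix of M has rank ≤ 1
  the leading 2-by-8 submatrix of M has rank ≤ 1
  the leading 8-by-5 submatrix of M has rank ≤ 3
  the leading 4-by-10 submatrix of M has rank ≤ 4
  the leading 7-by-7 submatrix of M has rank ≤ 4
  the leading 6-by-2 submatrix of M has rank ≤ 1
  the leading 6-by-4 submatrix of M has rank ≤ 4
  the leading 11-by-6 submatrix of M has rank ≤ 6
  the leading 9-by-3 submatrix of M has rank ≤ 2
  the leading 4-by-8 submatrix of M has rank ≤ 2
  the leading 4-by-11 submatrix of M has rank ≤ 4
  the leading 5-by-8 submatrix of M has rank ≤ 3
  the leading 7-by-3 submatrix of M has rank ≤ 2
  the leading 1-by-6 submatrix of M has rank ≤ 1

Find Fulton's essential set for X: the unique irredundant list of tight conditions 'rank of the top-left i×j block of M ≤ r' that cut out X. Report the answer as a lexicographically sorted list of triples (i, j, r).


Propagating the 30 rank bounds to every northwest block:

  row 1: 1, 1, 1, 1, 1, 1, 1, 1, 1, 1, 1
  row 2: 1, 1, 1, 1, 1, 1, 1, 1, 2, 2, 2
  row 3: 1, 1, 1, 1, 1, 1, 2, 2, 3, 3, 3
  row 4: 1, 1, 1, 1, 1, 1, 2, 2, 3, 4, 4
  row 5: 1, 1, 1, 1, 1, 1, 2, 3, 4, 5, 5
  row 6: 1, 1, 2, 2, 2, 2, 3, 4, 5, 6, 6
  row 7: 1, 1, 2, 2, 3, 3, 4, 5, 6, 7, 7
  row 8: 1, 1, 2, 2, 3, 4, 5, 6, 7, 8, 8
  row 9: 1, 1, 2, 3, 4, 5, 6, 7, 8, 9, 9
  row 10: 1, 2, 3, 4, 5, 6, 7, 8, 9, 10, 10
  row 11: 1, 2, 3, 4, 5, 6, 7, 8, 9, 10, 11

so w = (1, 9, 7, 10, 8, 3, 5, 6, 4, 2, 11).

ℓ(w)=29; the 5 essential cells (i,j,r):

[(2, 8, 1), (4, 8, 2), (5, 6, 1), (8, 4, 2), (9, 2, 1)]


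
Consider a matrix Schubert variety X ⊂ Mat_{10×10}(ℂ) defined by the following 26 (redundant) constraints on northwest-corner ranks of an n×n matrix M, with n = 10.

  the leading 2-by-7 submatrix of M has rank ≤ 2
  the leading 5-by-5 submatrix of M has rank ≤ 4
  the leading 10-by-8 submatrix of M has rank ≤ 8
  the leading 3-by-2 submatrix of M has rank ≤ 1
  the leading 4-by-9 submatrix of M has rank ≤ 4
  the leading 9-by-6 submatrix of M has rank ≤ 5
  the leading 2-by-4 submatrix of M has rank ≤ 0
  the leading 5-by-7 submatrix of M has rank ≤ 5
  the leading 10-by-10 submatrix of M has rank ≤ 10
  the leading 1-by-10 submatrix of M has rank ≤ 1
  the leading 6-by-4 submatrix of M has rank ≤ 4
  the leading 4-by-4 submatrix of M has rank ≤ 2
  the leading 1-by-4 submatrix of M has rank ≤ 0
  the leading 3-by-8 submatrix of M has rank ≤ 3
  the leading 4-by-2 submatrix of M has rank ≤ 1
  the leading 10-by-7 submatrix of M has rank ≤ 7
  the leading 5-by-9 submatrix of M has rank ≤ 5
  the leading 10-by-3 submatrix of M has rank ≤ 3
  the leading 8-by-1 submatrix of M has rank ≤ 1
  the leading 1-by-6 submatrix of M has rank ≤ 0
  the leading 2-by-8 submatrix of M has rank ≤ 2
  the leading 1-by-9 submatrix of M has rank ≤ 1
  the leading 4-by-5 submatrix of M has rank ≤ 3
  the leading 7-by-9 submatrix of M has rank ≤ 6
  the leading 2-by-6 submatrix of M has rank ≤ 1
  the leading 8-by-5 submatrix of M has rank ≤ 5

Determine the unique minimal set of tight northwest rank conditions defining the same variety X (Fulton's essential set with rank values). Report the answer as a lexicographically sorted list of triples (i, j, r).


Propagating the 26 rank bounds to every northwest block:

  R[1]: 0 | 0 | 0 | 0 | 0 | 0 | 1 | 1 | 1 | 1
  R[2]: 0 | 0 | 0 | 0 | 1 | 1 | 2 | 2 | 2 | 2
  R[3]: 1 | 1 | 1 | 1 | 2 | 2 | 3 | 3 | 3 | 3
  R[4]: 1 | 1 | 2 | 2 | 3 | 3 | 4 | 4 | 4 | 4
  R[5]: 1 | 2 | 3 | 3 | 4 | 4 | 5 | 5 | 5 | 5
  R[6]: 1 | 2 | 3 | 4 | 5 | 5 | 6 | 6 | 6 | 6
  R[7]: 1 | 2 | 3 | 4 | 5 | 5 | 6 | 6 | 6 | 7
  R[8]: 1 | 2 | 3 | 4 | 5 | 5 | 6 | 7 | 7 | 8
  R[9]: 1 | 2 | 3 | 4 | 5 | 5 | 6 | 7 | 8 | 9
  R[10]: 1 | 2 | 3 | 4 | 5 | 6 | 7 | 8 | 9 | 10

so w = (7, 5, 1, 3, 2, 4, 10, 8, 9, 6).

|D(w)|=16, |Ess(w)|=5:

[(1, 6, 0), (2, 4, 0), (4, 2, 1), (7, 9, 6), (9, 6, 5)]


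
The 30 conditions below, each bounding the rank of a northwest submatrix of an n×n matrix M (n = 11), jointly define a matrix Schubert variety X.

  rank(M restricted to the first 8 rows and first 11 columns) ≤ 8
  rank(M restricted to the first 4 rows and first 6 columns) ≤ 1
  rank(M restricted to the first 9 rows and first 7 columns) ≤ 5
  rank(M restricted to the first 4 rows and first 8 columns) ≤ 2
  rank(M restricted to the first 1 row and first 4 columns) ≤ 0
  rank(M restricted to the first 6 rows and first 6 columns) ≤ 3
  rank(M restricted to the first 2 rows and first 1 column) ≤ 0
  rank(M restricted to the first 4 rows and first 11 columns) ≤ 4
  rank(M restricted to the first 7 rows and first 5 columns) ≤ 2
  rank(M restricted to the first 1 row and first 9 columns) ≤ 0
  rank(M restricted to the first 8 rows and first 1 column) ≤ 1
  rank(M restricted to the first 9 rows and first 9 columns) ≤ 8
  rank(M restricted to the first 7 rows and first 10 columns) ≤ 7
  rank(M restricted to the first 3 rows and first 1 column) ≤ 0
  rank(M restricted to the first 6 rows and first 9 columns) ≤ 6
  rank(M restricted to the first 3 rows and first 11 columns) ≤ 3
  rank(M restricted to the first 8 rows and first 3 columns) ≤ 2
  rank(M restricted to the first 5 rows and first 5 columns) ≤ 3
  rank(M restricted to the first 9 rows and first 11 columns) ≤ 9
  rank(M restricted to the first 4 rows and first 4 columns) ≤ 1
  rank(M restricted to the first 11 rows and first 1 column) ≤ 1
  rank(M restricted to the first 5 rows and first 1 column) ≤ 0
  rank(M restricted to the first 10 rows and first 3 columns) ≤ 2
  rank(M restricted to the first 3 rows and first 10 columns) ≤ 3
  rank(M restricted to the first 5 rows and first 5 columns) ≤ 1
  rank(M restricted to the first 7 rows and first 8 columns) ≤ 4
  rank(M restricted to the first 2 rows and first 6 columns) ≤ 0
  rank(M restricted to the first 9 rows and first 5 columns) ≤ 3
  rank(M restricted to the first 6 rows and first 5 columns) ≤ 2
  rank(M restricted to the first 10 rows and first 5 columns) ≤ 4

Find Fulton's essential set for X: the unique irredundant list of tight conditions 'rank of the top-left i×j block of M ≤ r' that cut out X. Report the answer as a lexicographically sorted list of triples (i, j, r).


Reconstructing r_w from the 30 given conditions:

  i=1: 0  0  0  0  0  0  0  0  0  1  1
  i=2: 0  0  0  0  0  0  1  1  1  2  2
  i=3: 0  1  1  1  1  1  2  2  2  3  3
  i=4: 0  1  1  1  1  1  2  2  3  4  4
  i=5: 0  1  1  1  1  2  3  3  4  5  5
  i=6: 1  2  2  2  2  3  4  4  5  6  6
  i=7: 1  2  2  2  2  3  4  4  5  6  7
  i=8: 1  2  2  3  3  4  5  5  6  7  8
  i=9: 1  2  2  3  3  4  5  6  7  8  9
  i=10: 1  2  2  3  4  5  6  7  8  9  10
  i=11: 1  2  3  4  5  6  7  8  9  10  11

second differences of R give the permutation w = (10, 7, 2, 9, 6, 1, 11, 4, 8, 5, 3).

D(w) has 34 cells with 10 SE-corners; essential set:

[(1, 9, 0), (2, 6, 0), (4, 6, 1), (4, 8, 2), (5, 1, 0), (5, 5, 1), (7, 5, 2), (7, 8, 4), (9, 5, 3), (10, 3, 2)]


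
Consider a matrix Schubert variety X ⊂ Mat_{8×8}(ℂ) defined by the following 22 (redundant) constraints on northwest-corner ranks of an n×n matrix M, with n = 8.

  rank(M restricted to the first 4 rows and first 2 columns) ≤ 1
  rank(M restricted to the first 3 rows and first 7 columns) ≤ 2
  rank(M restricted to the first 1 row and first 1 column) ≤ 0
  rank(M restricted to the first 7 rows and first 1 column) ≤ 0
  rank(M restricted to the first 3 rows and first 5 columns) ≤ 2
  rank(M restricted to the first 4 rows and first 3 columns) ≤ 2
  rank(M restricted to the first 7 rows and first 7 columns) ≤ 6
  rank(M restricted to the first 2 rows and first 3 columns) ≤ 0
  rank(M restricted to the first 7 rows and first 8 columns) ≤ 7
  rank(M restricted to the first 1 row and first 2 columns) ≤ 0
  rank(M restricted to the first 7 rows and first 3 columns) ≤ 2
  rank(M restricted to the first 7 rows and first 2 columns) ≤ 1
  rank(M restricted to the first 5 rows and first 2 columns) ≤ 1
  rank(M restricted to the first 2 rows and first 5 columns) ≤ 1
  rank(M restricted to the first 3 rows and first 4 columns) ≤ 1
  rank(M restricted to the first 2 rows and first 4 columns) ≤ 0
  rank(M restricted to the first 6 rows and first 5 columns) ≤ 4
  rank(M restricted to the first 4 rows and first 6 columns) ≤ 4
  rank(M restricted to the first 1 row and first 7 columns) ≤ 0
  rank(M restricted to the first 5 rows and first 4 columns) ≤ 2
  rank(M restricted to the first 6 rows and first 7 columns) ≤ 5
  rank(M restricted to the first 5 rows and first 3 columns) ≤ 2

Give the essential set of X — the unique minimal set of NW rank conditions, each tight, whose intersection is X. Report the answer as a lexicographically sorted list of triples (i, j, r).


Computing R[i][j] = min implied NW-rank bound (n=8, 22 conditions):

  i=1: 0  0  0  0  0  0  0  1
  i=2: 0  0  0  0  1  1  1  2
  i=3: 0  1  1  1  2  2  2  3
  i=4: 0  1  2  2  3  3  3  4
  i=5: 0  1  2  2  3  4  4  5
  i=6: 0  1  2  3  4  5  5  6
  i=7: 0  1  2  3  4  5  6  7
  i=8: 1  2  3  4  5  6  7  8

second differences of R give the permutation w = (8, 5, 2, 3, 6, 4, 7, 1).

ℓ(w)=17; the 4 essential cells (i,j,r):

[(1, 7, 0), (2, 4, 0), (5, 4, 2), (7, 1, 0)]


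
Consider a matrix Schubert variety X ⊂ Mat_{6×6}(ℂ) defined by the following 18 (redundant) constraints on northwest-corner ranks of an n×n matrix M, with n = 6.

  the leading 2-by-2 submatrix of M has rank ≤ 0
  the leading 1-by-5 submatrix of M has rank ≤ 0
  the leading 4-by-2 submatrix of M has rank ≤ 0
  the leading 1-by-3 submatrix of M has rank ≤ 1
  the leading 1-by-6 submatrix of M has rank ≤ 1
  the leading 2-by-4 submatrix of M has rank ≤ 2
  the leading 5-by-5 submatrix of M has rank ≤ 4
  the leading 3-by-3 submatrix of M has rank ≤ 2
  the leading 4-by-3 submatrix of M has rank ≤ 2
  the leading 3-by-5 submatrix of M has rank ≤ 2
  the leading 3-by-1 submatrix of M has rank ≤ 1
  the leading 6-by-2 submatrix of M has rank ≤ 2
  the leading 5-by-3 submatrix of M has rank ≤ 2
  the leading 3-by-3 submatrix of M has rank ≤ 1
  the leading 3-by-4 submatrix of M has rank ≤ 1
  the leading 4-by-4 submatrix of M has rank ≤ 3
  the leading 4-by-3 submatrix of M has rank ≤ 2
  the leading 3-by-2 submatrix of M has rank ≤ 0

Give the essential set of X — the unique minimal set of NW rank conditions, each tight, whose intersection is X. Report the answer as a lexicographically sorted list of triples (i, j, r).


The tightest implied rank at each (i,j), from the 18 conditions:

  R[1]: 0 | 0 | 0 | 0 | 0 | 1
  R[2]: 0 | 0 | 1 | 1 | 1 | 2
  R[3]: 0 | 0 | 1 | 1 | 2 | 3
  R[4]: 0 | 0 | 1 | 2 | 3 | 4
  R[5]: 1 | 1 | 2 | 3 | 4 | 5
  R[6]: 1 | 2 | 3 | 4 | 5 | 6

the unique w with this rank table is (6, 3, 5, 4, 1, 2).

|D(w)|=12, |Ess(w)|=3:

[(1, 5, 0), (3, 4, 1), (4, 2, 0)]


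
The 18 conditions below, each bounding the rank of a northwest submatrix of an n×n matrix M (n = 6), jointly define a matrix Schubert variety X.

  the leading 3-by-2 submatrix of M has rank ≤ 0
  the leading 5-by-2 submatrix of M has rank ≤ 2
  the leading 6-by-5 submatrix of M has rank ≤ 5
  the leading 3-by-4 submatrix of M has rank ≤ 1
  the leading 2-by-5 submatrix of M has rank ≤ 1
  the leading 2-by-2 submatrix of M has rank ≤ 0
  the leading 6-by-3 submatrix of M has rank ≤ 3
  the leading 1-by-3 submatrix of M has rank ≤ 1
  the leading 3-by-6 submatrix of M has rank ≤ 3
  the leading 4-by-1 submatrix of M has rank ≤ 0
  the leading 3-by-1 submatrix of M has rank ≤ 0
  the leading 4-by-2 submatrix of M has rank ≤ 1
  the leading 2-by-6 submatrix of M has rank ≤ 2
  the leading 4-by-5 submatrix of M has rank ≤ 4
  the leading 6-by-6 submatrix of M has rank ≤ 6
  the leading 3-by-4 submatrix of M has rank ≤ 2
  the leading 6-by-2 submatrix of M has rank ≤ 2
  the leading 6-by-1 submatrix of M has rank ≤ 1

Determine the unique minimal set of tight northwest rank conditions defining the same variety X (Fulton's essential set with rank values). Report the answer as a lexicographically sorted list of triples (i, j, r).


Propagating the 18 rank bounds to every northwest block:

  i=1: 0, 0, 1, 1, 1, 1
  i=2: 0, 0, 1, 1, 1, 2
  i=3: 0, 0, 1, 1, 2, 3
  i=4: 0, 1, 2, 2, 3, 4
  i=5: 1, 2, 3, 3, 4, 5
  i=6: 1, 2, 3, 4, 5, 6

so w = (3, 6, 5, 2, 1, 4).

ℓ(w)=10; the 4 essential cells (i,j,r):

[(2, 5, 1), (3, 2, 0), (3, 4, 1), (4, 1, 0)]


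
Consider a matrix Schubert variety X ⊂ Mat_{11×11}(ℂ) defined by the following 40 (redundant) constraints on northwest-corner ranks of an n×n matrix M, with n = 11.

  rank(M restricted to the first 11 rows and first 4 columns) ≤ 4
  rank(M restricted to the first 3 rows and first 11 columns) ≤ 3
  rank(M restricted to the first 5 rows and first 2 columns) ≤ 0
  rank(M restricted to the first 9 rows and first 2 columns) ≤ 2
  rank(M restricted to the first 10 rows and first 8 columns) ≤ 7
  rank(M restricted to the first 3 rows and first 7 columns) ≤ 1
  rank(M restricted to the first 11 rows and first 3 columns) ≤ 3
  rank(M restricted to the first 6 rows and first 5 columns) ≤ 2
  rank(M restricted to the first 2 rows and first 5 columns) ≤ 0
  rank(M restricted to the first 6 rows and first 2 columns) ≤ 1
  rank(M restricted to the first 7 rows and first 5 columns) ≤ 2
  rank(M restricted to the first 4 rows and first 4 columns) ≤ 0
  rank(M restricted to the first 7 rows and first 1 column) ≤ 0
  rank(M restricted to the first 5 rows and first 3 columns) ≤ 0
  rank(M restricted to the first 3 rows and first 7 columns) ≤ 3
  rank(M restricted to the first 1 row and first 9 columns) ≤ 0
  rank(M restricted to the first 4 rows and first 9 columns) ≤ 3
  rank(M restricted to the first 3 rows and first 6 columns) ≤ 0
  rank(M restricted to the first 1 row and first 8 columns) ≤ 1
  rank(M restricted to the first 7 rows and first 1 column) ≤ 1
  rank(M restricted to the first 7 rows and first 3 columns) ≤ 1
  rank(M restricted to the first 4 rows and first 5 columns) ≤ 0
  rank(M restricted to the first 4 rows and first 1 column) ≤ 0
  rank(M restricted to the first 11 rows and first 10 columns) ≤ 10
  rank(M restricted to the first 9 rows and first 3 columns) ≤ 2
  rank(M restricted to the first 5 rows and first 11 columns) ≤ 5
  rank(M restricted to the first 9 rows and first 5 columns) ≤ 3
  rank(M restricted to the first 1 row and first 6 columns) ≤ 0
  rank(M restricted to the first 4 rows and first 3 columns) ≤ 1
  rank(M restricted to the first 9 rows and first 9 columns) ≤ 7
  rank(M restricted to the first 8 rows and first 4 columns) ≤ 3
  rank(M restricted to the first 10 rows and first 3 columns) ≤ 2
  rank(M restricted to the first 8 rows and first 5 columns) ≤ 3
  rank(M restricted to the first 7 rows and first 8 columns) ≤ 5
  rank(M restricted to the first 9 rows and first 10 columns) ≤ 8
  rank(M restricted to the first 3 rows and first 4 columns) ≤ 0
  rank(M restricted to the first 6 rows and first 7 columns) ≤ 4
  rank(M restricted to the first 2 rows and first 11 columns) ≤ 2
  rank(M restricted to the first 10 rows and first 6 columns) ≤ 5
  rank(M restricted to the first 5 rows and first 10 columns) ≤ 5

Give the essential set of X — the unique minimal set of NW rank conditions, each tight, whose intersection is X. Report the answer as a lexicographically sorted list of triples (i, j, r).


Computing R[i][j] = min implied NW-rank bound (n=11, 40 conditions):

  i=1: 0 0 0 0 0 0 0 0 0 1 1
  i=2: 0 0 0 0 0 0 1 1 1 2 2
  i=3: 0 0 0 0 0 0 1 2 2 3 3
  i=4: 0 0 0 0 0 1 2 3 3 4 4
  i=5: 0 0 0 1 1 2 3 4 4 5 5
  i=6: 0 1 1 2 2 3 4 5 5 6 6
  i=7: 0 1 1 2 2 3 4 5 6 7 7
  i=8: 1 2 2 3 3 4 5 6 7 8 8
  i=9: 1 2 2 3 3 4 5 6 7 8 9
  i=10: 1 2 2 3 4 5 6 7 8 9 10
  i=11: 1 2 3 4 5 6 7 8 9 10 11

giving w = (10, 7, 8, 6, 4, 2, 9, 1, 11, 5, 3) via Δ²R.

Fulton essential set (9 of the 36 Rothe cells):

[(1, 9, 0), (3, 6, 0), (4, 5, 0), (5, 3, 0), (7, 1, 0), (7, 3, 1), (7, 5, 2), (9, 5, 3), (10, 3, 2)]


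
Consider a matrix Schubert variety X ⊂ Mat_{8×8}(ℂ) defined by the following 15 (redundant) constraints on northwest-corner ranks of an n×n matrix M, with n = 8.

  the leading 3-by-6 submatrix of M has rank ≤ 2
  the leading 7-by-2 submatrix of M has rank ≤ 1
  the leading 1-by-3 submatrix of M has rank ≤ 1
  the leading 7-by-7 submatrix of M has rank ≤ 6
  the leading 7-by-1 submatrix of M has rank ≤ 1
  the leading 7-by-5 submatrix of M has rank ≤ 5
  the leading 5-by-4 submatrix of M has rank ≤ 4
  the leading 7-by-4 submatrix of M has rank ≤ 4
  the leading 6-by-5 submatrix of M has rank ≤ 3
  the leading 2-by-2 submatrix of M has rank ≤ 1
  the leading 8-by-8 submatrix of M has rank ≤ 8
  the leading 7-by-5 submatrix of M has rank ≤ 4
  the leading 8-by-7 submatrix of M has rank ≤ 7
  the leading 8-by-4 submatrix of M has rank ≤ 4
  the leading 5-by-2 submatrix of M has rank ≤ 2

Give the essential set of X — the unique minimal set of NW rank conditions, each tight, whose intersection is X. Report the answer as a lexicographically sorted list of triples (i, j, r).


The tightest implied rank at each (i,j), from the 15 conditions:

  i=1: 1, 1, 1, 1, 1, 1, 1, 1
  i=2: 1, 1, 2, 2, 2, 2, 2, 2
  i=3: 1, 1, 2, 2, 2, 2, 3, 3
  i=4: 1, 1, 2, 3, 3, 3, 4, 4
  i=5: 1, 1, 2, 3, 3, 4, 5, 5
  i=6: 1, 1, 2, 3, 3, 4, 5, 6
  i=7: 1, 1, 2, 3, 4, 5, 6, 7
  i=8: 1, 2, 3, 4, 5, 6, 7, 8

hence w(1..8) = (1, 3, 7, 4, 6, 8, 5, 2).

ℓ(w)=11; the 3 essential cells (i,j,r):

[(3, 6, 2), (6, 5, 3), (7, 2, 1)]


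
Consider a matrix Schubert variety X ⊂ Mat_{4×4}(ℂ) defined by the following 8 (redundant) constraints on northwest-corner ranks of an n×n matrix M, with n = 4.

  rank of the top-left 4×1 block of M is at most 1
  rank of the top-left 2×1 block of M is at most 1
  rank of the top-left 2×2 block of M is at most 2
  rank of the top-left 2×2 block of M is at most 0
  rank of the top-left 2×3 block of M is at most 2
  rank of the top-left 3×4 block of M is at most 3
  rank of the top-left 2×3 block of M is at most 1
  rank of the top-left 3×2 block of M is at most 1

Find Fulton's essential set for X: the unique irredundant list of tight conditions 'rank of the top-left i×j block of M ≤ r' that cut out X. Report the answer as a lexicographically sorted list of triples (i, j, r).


The tightest implied rank at each (i,j), from the 8 conditions:

  R[1]: 0 | 0 | 1 | 1
  R[2]: 0 | 0 | 1 | 2
  R[3]: 1 | 1 | 2 | 3
  R[4]: 1 | 2 | 3 | 4

hence w(1..4) = (3, 4, 1, 2).

|D(w)|=4, |Ess(w)|=1:

[(2, 2, 0)]
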